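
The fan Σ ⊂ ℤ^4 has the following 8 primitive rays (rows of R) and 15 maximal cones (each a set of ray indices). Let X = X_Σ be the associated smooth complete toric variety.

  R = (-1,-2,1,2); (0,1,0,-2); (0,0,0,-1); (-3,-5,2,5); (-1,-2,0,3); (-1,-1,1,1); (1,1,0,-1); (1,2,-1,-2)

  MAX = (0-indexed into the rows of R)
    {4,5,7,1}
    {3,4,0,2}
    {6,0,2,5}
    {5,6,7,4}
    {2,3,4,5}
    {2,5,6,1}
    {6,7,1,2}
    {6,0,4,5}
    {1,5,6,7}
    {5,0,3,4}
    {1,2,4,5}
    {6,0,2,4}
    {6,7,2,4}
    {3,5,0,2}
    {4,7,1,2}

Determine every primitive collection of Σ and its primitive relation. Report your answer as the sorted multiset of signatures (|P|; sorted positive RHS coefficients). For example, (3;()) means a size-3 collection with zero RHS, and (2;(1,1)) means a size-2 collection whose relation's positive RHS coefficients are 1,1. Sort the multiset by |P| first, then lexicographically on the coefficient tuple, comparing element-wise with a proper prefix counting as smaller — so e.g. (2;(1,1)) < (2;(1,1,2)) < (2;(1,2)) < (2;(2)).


9 minimal non-faces of Δ(Σ) (on 8 rays):

  P={0,7}:  v_{0} + v_{7} = 0 ; sig = (2;())
  P={0,1}:  v_{0} + v_{1} = v_{2} + v_{5} ; sig = (2;(1,1))
  P={3,7}:  v_{3} + v_{7} = v_{2} + v_{4} + v_{5} ; sig = (2;(1,1,1))
  P={1,3}:  v_{1} + v_{3} = 2·v_{2} + v_{4} + 2·v_{5} ; sig = (2;(1,2,2))
  P={3,6}:  v_{3} + v_{6} = 2·v_{0} ; sig = (2;(2))
  P={1,4,6}:  v_{1} + v_{4} + v_{6} = 0 ; sig = (3;())
  P={2,5,7}:  v_{2} + v_{5} + v_{7} = v_{1} ; sig = (3;(1))
  P={0,2,4,5}:  v_{0} + v_{2} + v_{4} + v_{5} = v_{3} ; sig = (4;(1))
  P={2,4,5,6}:  v_{2} + v_{4} + v_{5} + v_{6} = v_{0} ; sig = (4;(1))

so the primitive-relation signature multiset is
    |P|=2: 5 collections, coeffs (), (1,1), (1,1,1), (1,2,2), (2)
    |P|=3: 2 collections, coeffs (), (1)
    |P|=4: 2 collections, coeffs (1), (1)


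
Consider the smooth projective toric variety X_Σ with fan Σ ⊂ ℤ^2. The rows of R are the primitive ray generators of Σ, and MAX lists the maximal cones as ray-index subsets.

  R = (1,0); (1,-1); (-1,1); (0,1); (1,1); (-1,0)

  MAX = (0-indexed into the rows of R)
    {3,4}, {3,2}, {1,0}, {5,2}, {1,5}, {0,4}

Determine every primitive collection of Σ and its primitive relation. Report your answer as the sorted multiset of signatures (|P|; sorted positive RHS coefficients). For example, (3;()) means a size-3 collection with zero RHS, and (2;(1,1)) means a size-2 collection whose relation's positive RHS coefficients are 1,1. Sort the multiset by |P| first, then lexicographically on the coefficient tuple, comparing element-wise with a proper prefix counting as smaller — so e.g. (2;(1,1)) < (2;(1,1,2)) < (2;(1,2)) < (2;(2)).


Δ(Σ) — 6 vertices, 9 min non-faces:

  {0,5}:  v_{0} + v_{5} = 0  so sig = (2;())
  {1,2}:  v_{1} + v_{2} = 0  so sig = (2;())
  {0,2}:  v_{0} + v_{2} = v_{3}  so sig = (2;(1))
  {0,3}:  v_{0} + v_{3} = v_{4}  so sig = (2;(1))
  {1,3}:  v_{1} + v_{3} = v_{0}  so sig = (2;(1))
  {3,5}:  v_{3} + v_{5} = v_{2}  so sig = (2;(1))
  {4,5}:  v_{4} + v_{5} = v_{3}  so sig = (2;(1))
  {1,4}:  v_{1} + v_{4} = 2·v_{0}  so sig = (2;(2))
  {2,4}:  v_{2} + v_{4} = 2·v_{3}  so sig = (2;(2))

so the primitive-relation signature multiset is
    |P|=2: 9 collections, coeffs (), (), (1), (1), (1), (1), (1), (2), (2)


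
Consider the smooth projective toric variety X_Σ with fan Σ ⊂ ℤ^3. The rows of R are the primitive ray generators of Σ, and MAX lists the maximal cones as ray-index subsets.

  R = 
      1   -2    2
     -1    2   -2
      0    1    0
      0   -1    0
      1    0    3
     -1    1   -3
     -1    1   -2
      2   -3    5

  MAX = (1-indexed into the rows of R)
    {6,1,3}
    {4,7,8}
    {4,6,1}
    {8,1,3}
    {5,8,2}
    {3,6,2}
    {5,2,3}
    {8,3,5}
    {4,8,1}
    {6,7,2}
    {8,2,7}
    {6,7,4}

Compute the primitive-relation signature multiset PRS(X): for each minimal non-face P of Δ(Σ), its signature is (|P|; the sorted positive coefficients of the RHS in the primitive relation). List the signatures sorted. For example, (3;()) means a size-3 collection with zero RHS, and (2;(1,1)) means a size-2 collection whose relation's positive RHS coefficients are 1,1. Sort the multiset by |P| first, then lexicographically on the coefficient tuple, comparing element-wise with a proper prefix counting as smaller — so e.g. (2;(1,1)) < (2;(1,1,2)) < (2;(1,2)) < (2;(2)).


The 11 primitive collections of Σ (r=8, n=3):

  P={1,2}:  v_{1} + v_{2} = 0 — sig = (2;())
  P={3,4}:  v_{3} + v_{4} = 0 — sig = (2;())
  P={1,7}:  v_{1} + v_{7} = v_{4} — sig = (2;(1))
  P={2,4}:  v_{2} + v_{4} = v_{7} — sig = (2;(1))
  P={3,7}:  v_{3} + v_{7} = v_{2} — sig = (2;(1))
  P={5,6}:  v_{5} + v_{6} = v_{3} — sig = (2;(1))
  P={6,8}:  v_{6} + v_{8} = v_{1} — sig = (2;(1))
  P={1,5}:  v_{1} + v_{5} = v_{3} + v_{8} — sig = (2;(1,1))
  P={4,5}:  v_{4} + v_{5} = v_{2} + v_{8} — sig = (2;(1,1))
  P={5,7}:  v_{5} + v_{7} = 2·v_{2} + v_{8} — sig = (2;(1,2))
  P={2,3,8}:  v_{2} + v_{3} + v_{8} = v_{5} — sig = (3;(1))

Hence PRS(X_Σ) =
{ (2;()) ×2,  (2;(1)) ×5,  (2;(1,1)) ×2,  (2;(1,2)),  (3;(1)) }


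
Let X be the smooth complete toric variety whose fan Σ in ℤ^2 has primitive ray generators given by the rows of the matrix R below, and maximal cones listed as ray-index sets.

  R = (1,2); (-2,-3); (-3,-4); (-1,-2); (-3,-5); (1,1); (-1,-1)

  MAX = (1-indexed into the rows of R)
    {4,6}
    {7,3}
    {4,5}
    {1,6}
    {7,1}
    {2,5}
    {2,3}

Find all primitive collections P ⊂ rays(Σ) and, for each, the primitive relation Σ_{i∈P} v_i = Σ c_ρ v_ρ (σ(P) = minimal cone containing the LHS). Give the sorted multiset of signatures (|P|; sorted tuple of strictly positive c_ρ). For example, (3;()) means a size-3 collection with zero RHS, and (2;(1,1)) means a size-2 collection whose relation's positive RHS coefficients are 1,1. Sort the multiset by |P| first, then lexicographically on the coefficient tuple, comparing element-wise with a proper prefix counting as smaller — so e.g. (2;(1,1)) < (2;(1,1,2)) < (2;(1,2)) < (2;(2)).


|primitive collections| = 14. Relations:

  P={1,4}:  v_{1} + v_{4} = 0  ⟹  sig = (2;())
  P={6,7}:  v_{6} + v_{7} = 0  ⟹  sig = (2;())
  P={1,2}:  v_{1} + v_{2} = v_{7}  ⟹  sig = (2;(1))
  P={1,5}:  v_{1} + v_{5} = v_{2}  ⟹  sig = (2;(1))
  P={2,4}:  v_{2} + v_{4} = v_{5}  ⟹  sig = (2;(1))
  P={2,6}:  v_{2} + v_{6} = v_{4}  ⟹  sig = (2;(1))
  P={2,7}:  v_{2} + v_{7} = v_{3}  ⟹  sig = (2;(1))
  P={3,6}:  v_{3} + v_{6} = v_{2}  ⟹  sig = (2;(1))
  P={4,7}:  v_{4} + v_{7} = v_{2}  ⟹  sig = (2;(1))
  P={1,3}:  v_{1} + v_{3} = 2·v_{7}  ⟹  sig = (2;(2))
  P={3,4}:  v_{3} + v_{4} = 2·v_{2}  ⟹  sig = (2;(2))
  P={5,6}:  v_{5} + v_{6} = 2·v_{4}  ⟹  sig = (2;(2))
  P={5,7}:  v_{5} + v_{7} = 2·v_{2}  ⟹  sig = (2;(2))
  P={3,5}:  v_{3} + v_{5} = 3·v_{2}  ⟹  sig = (2;(3))

Sorted signature multiset PRS(X):
[(2;()), (2;()), (2;(1)), (2;(1)), (2;(1)), (2;(1)), (2;(1)), (2;(1)), (2;(1)), (2;(2)), (2;(2)), (2;(2)), (2;(2)), (2;(3))]


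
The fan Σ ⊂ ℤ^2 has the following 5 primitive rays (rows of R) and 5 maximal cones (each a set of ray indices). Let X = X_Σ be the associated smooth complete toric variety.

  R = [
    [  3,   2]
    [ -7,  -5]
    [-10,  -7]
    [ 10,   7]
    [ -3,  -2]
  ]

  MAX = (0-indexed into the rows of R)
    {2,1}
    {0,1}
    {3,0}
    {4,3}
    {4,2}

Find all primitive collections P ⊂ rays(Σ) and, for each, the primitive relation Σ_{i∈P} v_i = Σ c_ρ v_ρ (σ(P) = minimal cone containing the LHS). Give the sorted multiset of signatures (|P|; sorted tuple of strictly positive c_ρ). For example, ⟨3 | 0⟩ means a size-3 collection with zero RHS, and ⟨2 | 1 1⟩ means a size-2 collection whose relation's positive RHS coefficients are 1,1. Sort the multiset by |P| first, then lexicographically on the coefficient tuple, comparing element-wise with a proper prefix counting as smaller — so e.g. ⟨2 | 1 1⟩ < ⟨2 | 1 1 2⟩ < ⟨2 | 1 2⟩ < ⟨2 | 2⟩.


The 5 primitive collections of Σ (r=5, n=2):

  P={0,4}:  v_{0} + v_{4} = 0  ⟹  sig = ⟨2 | 0⟩
  P={2,3}:  v_{2} + v_{3} = 0  ⟹  sig = ⟨2 | 0⟩
  P={0,2}:  v_{0} + v_{2} = v_{1}  ⟹  sig = ⟨2 | 1⟩
  P={1,3}:  v_{1} + v_{3} = v_{0}  ⟹  sig = ⟨2 | 1⟩
  P={1,4}:  v_{1} + v_{4} = v_{2}  ⟹  sig = ⟨2 | 1⟩

so the primitive-relation signature multiset is
    ⟨2 | 0⟩
    ⟨2 | 0⟩
    ⟨2 | 1⟩
    ⟨2 | 1⟩
    ⟨2 | 1⟩


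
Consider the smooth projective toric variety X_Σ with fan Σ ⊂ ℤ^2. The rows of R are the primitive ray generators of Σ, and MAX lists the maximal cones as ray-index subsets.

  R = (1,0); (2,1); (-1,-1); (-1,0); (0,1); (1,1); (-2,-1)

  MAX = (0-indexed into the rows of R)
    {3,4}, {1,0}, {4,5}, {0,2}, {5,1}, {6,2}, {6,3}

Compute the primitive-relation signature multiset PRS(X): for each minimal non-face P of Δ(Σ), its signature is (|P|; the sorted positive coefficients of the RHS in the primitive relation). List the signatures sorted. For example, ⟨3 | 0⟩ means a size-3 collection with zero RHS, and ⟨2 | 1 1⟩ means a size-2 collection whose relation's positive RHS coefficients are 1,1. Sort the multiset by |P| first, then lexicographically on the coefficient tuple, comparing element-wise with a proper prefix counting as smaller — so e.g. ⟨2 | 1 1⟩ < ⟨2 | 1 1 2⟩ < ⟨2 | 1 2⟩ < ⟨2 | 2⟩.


The 14 primitive collections of Σ (r=7, n=2):

  • {0,3}:  v_{0} + v_{3} = 0 — sig = ⟨2 | 0⟩
  • {1,6}:  v_{1} + v_{6} = 0 — sig = ⟨2 | 0⟩
  • {2,5}:  v_{2} + v_{5} = 0 — sig = ⟨2 | 0⟩
  • {0,4}:  v_{0} + v_{4} = v_{5} — sig = ⟨2 | 1⟩
  • {0,5}:  v_{0} + v_{5} = v_{1} — sig = ⟨2 | 1⟩
  • {0,6}:  v_{0} + v_{6} = v_{2} — sig = ⟨2 | 1⟩
  • {1,2}:  v_{1} + v_{2} = v_{0} — sig = ⟨2 | 1⟩
  • {1,3}:  v_{1} + v_{3} = v_{5} — sig = ⟨2 | 1⟩
  • {2,3}:  v_{2} + v_{3} = v_{6} — sig = ⟨2 | 1⟩
  • {2,4}:  v_{2} + v_{4} = v_{3} — sig = ⟨2 | 1⟩
  • {3,5}:  v_{3} + v_{5} = v_{4} — sig = ⟨2 | 1⟩
  • {5,6}:  v_{5} + v_{6} = v_{3} — sig = ⟨2 | 1⟩
  • {1,4}:  v_{1} + v_{4} = 2·v_{5} — sig = ⟨2 | 2⟩
  • {4,6}:  v_{4} + v_{6} = 2·v_{3} — sig = ⟨2 | 2⟩

Signatures (|P|; sorted positive RHS coefficients), sorted:
[⟨2 | 0⟩, ⟨2 | 0⟩, ⟨2 | 0⟩, ⟨2 | 1⟩, ⟨2 | 1⟩, ⟨2 | 1⟩, ⟨2 | 1⟩, ⟨2 | 1⟩, ⟨2 | 1⟩, ⟨2 | 1⟩, ⟨2 | 1⟩, ⟨2 | 1⟩, ⟨2 | 2⟩, ⟨2 | 2⟩]


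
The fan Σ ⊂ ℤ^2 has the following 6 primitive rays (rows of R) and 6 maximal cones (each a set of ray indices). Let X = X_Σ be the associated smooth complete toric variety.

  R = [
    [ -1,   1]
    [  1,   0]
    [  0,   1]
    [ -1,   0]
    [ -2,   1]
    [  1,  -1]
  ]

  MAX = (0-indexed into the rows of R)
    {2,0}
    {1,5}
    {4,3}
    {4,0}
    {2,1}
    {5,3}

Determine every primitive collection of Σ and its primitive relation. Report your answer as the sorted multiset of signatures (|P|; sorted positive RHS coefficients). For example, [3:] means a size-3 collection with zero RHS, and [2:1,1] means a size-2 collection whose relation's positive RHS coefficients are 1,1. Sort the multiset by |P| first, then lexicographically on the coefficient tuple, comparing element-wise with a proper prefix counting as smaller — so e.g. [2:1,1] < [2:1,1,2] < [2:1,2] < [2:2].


Primitive collections (9):

  {0,5}:  v_{0} + v_{5} = 0  ⟹  sig = [2:]
  {1,3}:  v_{1} + v_{3} = 0  ⟹  sig = [2:]
  {0,1}:  v_{0} + v_{1} = v_{2}  ⟹  sig = [2:1]
  {0,3}:  v_{0} + v_{3} = v_{4}  ⟹  sig = [2:1]
  {1,4}:  v_{1} + v_{4} = v_{0}  ⟹  sig = [2:1]
  {2,3}:  v_{2} + v_{3} = v_{0}  ⟹  sig = [2:1]
  {2,5}:  v_{2} + v_{5} = v_{1}  ⟹  sig = [2:1]
  {4,5}:  v_{4} + v_{5} = v_{3}  ⟹  sig = [2:1]
  {2,4}:  v_{2} + v_{4} = 2·v_{0}  ⟹  sig = [2:2]

Signatures (|P|; sorted positive RHS coefficients), sorted:
    |P|=2: 9 collections, coeffs (), (), (1), (1), (1), (1), (1), (1), (2)


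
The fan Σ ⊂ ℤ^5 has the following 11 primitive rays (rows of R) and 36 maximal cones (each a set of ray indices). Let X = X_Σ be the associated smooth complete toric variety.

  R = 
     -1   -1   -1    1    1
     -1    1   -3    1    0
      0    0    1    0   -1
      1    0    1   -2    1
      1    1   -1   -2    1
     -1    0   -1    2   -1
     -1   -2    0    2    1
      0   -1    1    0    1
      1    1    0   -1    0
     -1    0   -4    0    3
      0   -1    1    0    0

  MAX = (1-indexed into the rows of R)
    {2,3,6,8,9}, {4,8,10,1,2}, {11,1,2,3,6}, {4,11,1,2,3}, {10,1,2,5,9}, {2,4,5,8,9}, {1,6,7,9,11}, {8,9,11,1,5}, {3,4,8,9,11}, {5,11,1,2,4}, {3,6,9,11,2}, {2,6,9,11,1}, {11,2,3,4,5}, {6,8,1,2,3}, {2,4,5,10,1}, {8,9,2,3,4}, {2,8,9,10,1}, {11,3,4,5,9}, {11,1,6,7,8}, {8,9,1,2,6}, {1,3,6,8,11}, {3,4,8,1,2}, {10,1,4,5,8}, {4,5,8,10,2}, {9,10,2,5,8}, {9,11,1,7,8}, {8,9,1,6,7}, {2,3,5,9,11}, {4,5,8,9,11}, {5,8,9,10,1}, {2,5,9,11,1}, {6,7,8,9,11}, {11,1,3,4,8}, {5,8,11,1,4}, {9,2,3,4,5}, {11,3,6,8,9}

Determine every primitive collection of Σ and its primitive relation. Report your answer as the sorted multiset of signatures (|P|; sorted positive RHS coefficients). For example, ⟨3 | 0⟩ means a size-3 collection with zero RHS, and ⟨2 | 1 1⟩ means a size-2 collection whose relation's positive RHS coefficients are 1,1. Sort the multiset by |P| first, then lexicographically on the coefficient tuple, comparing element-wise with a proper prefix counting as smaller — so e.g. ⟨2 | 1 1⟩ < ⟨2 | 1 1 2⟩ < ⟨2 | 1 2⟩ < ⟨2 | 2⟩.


|primitive collections| = 19. Relations:

  {4,6}:  v_{4} + v_{6} = 0  →  sig = ⟨2 | 0⟩
  {3,7}:  v_{3} + v_{7} = v_{6} + v_{8} + v_{11}  →  sig = ⟨2 | 1 1 1⟩
  {3,10}:  v_{3} + v_{10} = v_{1} + v_{2} + v_{4}  →  sig = ⟨2 | 1 1 1⟩
  {5,6}:  v_{5} + v_{6} = v_{2} + v_{9} + v_{11}  →  sig = ⟨2 | 1 1 1⟩
  {4,7}:  v_{4} + v_{7} = v_{1} + v_{8} + v_{9} + v_{11}  →  sig = ⟨2 | 1 1 1 1⟩
  {2,7}:  v_{2} + v_{7} = 2·v_{1} + v_{6} + v_{9}  →  sig = ⟨2 | 1 1 2⟩
  {6,10}:  v_{6} + v_{10} = 2·v_{1} + v_{2} + v_{9}  →  sig = ⟨2 | 1 1 2⟩
  {10,11}:  v_{10} + v_{11} = 2·v_{1} + v_{5}  →  sig = ⟨2 | 1 2⟩
  {5,7}:  v_{5} + v_{7} = 2·v_{1} + 2·v_{9} + v_{11}  →  sig = ⟨2 | 1 2 2⟩
  {7,10}:  v_{7} + v_{10} = 4·v_{1} + 2·v_{9}  →  sig = ⟨2 | 2 4⟩
  {1,3,9}:  v_{1} + v_{3} + v_{9} = 0  →  sig = ⟨3 | 0⟩
  {2,8,11}:  v_{2} + v_{8} + v_{11} = v_{1}  →  sig = ⟨3 | 1⟩
  {3,5,8}:  v_{3} + v_{5} + v_{8} = v_{4}  →  sig = ⟨3 | 1⟩
  {1,4,9}:  v_{1} + v_{4} + v_{9} = v_{5} + v_{8}  →  sig = ⟨3 | 1 1⟩
  {1,3,5}:  v_{1} + v_{3} + v_{5} = v_{2} + v_{4} + v_{11}  →  sig = ⟨3 | 1 1 1⟩
  {4,9,10}:  v_{4} + v_{9} + v_{10} = v_{2} + 2·v_{5} + 2·v_{8}  →  sig = ⟨3 | 1 2 2⟩
  {1,2,5,8}:  v_{1} + v_{2} + v_{5} + v_{8} = v_{10}  →  sig = ⟨4 | 1⟩
  {2,4,9,11}:  v_{2} + v_{4} + v_{9} + v_{11} = v_{5}  →  sig = ⟨4 | 1⟩
  {1,6,8,9,11}:  v_{1} + v_{6} + v_{8} + v_{9} + v_{11} = v_{7}  →  sig = ⟨5 | 1⟩

Hence PRS(X_Σ) =
    ⟨2 | 0⟩
    ⟨2 | 1 1 1⟩
    ⟨2 | 1 1 1⟩
    ⟨2 | 1 1 1⟩
    ⟨2 | 1 1 1 1⟩
    ⟨2 | 1 1 2⟩
    ⟨2 | 1 1 2⟩
    ⟨2 | 1 2⟩
    ⟨2 | 1 2 2⟩
    ⟨2 | 2 4⟩
    ⟨3 | 0⟩
    ⟨3 | 1⟩
    ⟨3 | 1⟩
    ⟨3 | 1 1⟩
    ⟨3 | 1 1 1⟩
    ⟨3 | 1 2 2⟩
    ⟨4 | 1⟩
    ⟨4 | 1⟩
    ⟨5 | 1⟩


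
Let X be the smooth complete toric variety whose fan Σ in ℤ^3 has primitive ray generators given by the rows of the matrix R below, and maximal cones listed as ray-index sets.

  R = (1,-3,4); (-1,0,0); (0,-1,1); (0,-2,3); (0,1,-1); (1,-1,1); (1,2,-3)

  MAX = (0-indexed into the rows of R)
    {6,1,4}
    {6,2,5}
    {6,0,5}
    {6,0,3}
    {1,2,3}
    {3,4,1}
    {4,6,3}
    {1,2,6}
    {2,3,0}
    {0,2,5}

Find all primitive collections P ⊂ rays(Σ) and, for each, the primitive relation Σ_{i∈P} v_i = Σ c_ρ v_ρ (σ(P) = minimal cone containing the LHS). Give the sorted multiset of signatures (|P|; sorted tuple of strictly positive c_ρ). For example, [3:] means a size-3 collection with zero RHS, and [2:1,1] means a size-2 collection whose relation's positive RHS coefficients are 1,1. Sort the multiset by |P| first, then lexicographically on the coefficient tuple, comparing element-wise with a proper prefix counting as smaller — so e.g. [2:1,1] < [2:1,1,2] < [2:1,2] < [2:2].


Minimal non-faces — 9 found among 7 rays, 10 max cones:

  P = {2,4}:  v_{2} + v_{4} = 0  →  sig = [2:]
  P = {1,5}:  v_{1} + v_{5} = v_{2}  →  sig = [2:1]
  P = {3,5}:  v_{3} + v_{5} = v_{0}  →  sig = [2:1]
  P = {0,1}:  v_{0} + v_{1} = v_{2} + v_{3}  →  sig = [2:1,1]
  P = {4,5}:  v_{4} + v_{5} = v_{3} + v_{6}  →  sig = [2:1,1]
  P = {0,4}:  v_{0} + v_{4} = 2·v_{3} + v_{6}  →  sig = [2:1,2]
  P = {1,3,6}:  v_{1} + v_{3} + v_{6} = 0  →  sig = [3:]
  P = {2,3,6}:  v_{2} + v_{3} + v_{6} = v_{5}  →  sig = [3:1]
  P = {0,2,6}:  v_{0} + v_{2} + v_{6} = 2·v_{5}  →  sig = [3:2]

so the primitive-relation signature multiset is
{ [2:],  [2:1] ×2,  [2:1,1] ×2,  [2:1,2],  [3:],  [3:1],  [3:2] }


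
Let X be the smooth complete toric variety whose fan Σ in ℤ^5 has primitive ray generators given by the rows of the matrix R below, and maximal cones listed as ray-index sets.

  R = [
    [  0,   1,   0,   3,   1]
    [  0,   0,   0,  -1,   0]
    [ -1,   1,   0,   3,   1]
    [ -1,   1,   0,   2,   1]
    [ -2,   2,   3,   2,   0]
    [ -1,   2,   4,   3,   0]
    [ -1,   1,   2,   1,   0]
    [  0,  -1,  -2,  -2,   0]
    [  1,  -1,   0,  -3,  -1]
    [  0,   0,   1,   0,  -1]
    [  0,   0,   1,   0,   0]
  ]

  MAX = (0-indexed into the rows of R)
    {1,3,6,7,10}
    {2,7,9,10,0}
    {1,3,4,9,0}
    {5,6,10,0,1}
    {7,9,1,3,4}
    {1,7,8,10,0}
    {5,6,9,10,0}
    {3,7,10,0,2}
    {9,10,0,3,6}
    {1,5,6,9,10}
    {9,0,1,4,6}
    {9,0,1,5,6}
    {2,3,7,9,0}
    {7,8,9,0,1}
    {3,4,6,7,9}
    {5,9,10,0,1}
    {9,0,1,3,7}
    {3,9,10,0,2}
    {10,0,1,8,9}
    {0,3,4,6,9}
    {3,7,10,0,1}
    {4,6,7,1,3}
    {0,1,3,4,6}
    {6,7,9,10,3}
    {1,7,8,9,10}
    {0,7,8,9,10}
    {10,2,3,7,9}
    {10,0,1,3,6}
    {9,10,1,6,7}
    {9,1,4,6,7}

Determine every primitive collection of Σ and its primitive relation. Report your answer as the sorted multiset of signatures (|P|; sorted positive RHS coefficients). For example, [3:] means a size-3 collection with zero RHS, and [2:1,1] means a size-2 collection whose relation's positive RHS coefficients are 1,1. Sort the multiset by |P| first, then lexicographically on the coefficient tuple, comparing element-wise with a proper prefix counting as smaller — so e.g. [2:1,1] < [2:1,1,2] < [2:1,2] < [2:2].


Minimal non-faces — 20 found among 11 rays, 30 max cones:

  • {2,8}:  v_{2} + v_{8} = 0  ⇒ sig = [2:]
  • {1,2}:  v_{1} + v_{2} = v_{3}  ⇒ sig = [2:1]
  • {3,8}:  v_{3} + v_{8} = v_{1}  ⇒ sig = [2:1]
  • {5,7}:  v_{5} + v_{7} = v_{6}  ⇒ sig = [2:1]
  • {2,5}:  v_{2} + v_{5} = v_{0} + v_{3} + v_{6} + v_{9} + v_{10}  ⇒ sig = [2:1,1,1,1,1]
  • {4,5}:  v_{4} + v_{5} = v_{0} + v_{1} + 3·v_{6} + v_{9}  ⇒ sig = [2:1,1,1,3]
  • {2,4}:  v_{2} + v_{4} = 2·v_{3} + v_{6} + v_{9}  ⇒ sig = [2:1,1,2]
  • {2,6}:  v_{2} + v_{6} = 2·v_{3} + v_{9} + v_{10}  ⇒ sig = [2:1,1,2]
  • {4,8}:  v_{4} + v_{8} = 2·v_{1} + v_{6} + v_{9}  ⇒ sig = [2:1,1,2]
  • {6,8}:  v_{6} + v_{8} = 2·v_{1} + v_{9} + v_{10}  ⇒ sig = [2:1,1,2]
  • {3,5}:  v_{3} + v_{5} = v_{0} + 2·v_{6}  ⇒ sig = [2:1,2]
  • {5,8}:  v_{5} + v_{8} = v_{0} + 3·v_{1} + 2·v_{9} + 2·v_{10}  ⇒ sig = [2:1,2,2,3]
  • {4,10}:  v_{4} + v_{10} = 2·v_{6}  ⇒ sig = [2:2]
  • {0,6,7}:  v_{0} + v_{6} + v_{7} = v_{3}  ⇒ sig = [3:1]
  • {0,4,7}:  v_{0} + v_{4} + v_{7} = v_{1} + 2·v_{3} + v_{9}  ⇒ sig = [3:1,1,2]
  • {1,3,6,9}:  v_{1} + v_{3} + v_{6} + v_{9} = v_{4}  ⇒ sig = [4:1]
  • {1,3,9,10}:  v_{1} + v_{3} + v_{9} + v_{10} = v_{6}  ⇒ sig = [4:1]
  • {0,1,7,9,10}:  v_{0} + v_{1} + v_{7} + v_{9} + v_{10} = 0  ⇒ sig = [5:]
  • {0,1,6,9,10}:  v_{0} + v_{1} + v_{6} + v_{9} + v_{10} = v_{5}  ⇒ sig = [5:1]
  • {0,3,7,9,10}:  v_{0} + v_{3} + v_{7} + v_{9} + v_{10} = v_{2}  ⇒ sig = [5:1]

Sorted signature multiset PRS(X):
[[2:], [2:1], [2:1], [2:1], [2:1,1,1,1,1], [2:1,1,1,3], [2:1,1,2], [2:1,1,2], [2:1,1,2], [2:1,1,2], [2:1,2], [2:1,2,2,3], [2:2], [3:1], [3:1,1,2], [4:1], [4:1], [5:], [5:1], [5:1]]


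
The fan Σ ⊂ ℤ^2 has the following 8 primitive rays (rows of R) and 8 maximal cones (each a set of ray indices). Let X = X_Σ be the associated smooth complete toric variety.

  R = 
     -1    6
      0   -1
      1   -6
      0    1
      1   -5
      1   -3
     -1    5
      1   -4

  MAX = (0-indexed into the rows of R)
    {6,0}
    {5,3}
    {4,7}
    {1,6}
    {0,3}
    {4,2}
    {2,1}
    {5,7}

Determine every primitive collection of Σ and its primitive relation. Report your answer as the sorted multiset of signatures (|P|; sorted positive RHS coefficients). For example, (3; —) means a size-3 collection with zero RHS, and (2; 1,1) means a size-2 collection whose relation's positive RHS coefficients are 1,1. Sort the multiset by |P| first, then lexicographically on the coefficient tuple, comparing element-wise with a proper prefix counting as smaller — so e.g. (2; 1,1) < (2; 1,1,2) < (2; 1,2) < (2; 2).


Σ has 20 primitive collections:

  P={0,2}:  v_{0} + v_{2} = 0  ⟹  sig = (2; —)
  P={1,3}:  v_{1} + v_{3} = 0  ⟹  sig = (2; —)
  P={4,6}:  v_{4} + v_{6} = 0  ⟹  sig = (2; —)
  P={0,1}:  v_{0} + v_{1} = v_{6}  ⟹  sig = (2; 1)
  P={0,4}:  v_{0} + v_{4} = v_{3}  ⟹  sig = (2; 1)
  P={1,4}:  v_{1} + v_{4} = v_{2}  ⟹  sig = (2; 1)
  P={1,5}:  v_{1} + v_{5} = v_{7}  ⟹  sig = (2; 1)
  P={1,7}:  v_{1} + v_{7} = v_{4}  ⟹  sig = (2; 1)
  P={2,3}:  v_{2} + v_{3} = v_{4}  ⟹  sig = (2; 1)
  P={2,6}:  v_{2} + v_{6} = v_{1}  ⟹  sig = (2; 1)
  P={3,4}:  v_{3} + v_{4} = v_{7}  ⟹  sig = (2; 1)
  P={3,6}:  v_{3} + v_{6} = v_{0}  ⟹  sig = (2; 1)
  P={3,7}:  v_{3} + v_{7} = v_{5}  ⟹  sig = (2; 1)
  P={6,7}:  v_{6} + v_{7} = v_{3}  ⟹  sig = (2; 1)
  P={2,5}:  v_{2} + v_{5} = v_{4} + v_{7}  ⟹  sig = (2; 1,1)
  P={0,7}:  v_{0} + v_{7} = 2·v_{3}  ⟹  sig = (2; 2)
  P={2,7}:  v_{2} + v_{7} = 2·v_{4}  ⟹  sig = (2; 2)
  P={4,5}:  v_{4} + v_{5} = 2·v_{7}  ⟹  sig = (2; 2)
  P={5,6}:  v_{5} + v_{6} = 2·v_{3}  ⟹  sig = (2; 2)
  P={0,5}:  v_{0} + v_{5} = 3·v_{3}  ⟹  sig = (2; 3)

Hence PRS(X_Σ) =
[(2; —), (2; —), (2; —), (2; 1), (2; 1), (2; 1), (2; 1), (2; 1), (2; 1), (2; 1), (2; 1), (2; 1), (2; 1), (2; 1), (2; 1,1), (2; 2), (2; 2), (2; 2), (2; 2), (2; 3)]


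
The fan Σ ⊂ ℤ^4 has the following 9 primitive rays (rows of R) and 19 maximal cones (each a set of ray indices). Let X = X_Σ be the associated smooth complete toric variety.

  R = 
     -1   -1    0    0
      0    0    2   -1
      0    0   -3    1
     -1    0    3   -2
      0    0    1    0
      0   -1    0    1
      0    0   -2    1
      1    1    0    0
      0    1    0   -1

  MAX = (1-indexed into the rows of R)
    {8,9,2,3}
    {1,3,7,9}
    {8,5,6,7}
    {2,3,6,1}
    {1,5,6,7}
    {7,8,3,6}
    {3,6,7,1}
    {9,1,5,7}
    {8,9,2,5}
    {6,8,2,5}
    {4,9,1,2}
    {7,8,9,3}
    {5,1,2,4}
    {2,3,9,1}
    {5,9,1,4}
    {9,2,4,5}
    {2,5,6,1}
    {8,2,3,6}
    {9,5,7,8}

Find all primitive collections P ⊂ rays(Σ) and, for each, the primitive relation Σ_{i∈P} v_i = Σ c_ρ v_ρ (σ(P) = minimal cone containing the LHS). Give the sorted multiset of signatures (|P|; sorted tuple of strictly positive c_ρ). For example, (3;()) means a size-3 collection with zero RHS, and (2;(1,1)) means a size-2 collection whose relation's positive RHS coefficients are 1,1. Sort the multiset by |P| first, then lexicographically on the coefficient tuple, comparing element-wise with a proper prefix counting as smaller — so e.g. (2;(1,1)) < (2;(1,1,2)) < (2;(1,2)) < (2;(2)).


Δ(Σ) — 9 vertices, 9 min non-faces:

  P = {1,8}:  v_{1} + v_{8} = 0  so sig = (2;())
  P = {2,7}:  v_{2} + v_{7} = 0  so sig = (2;())
  P = {6,9}:  v_{6} + v_{9} = 0  so sig = (2;())
  P = {3,5}:  v_{3} + v_{5} = v_{7}  so sig = (2;(1))
  P = {3,4}:  v_{3} + v_{4} = v_{1} + v_{9}  so sig = (2;(1,1))
  P = {4,6}:  v_{4} + v_{6} = v_{1} + v_{2} + v_{5}  so sig = (2;(1,1,1))
  P = {4,7}:  v_{4} + v_{7} = v_{1} + v_{5} + v_{9}  so sig = (2;(1,1,1))
  P = {4,8}:  v_{4} + v_{8} = v_{2} + v_{5} + v_{9}  so sig = (2;(1,1,1))
  P = {1,2,5,9}:  v_{1} + v_{2} + v_{5} + v_{9} = v_{4}  so sig = (4;(1))

Sorted signature multiset PRS(X):
    (2;())
    (2;())
    (2;())
    (2;(1))
    (2;(1,1))
    (2;(1,1,1))
    (2;(1,1,1))
    (2;(1,1,1))
    (4;(1))


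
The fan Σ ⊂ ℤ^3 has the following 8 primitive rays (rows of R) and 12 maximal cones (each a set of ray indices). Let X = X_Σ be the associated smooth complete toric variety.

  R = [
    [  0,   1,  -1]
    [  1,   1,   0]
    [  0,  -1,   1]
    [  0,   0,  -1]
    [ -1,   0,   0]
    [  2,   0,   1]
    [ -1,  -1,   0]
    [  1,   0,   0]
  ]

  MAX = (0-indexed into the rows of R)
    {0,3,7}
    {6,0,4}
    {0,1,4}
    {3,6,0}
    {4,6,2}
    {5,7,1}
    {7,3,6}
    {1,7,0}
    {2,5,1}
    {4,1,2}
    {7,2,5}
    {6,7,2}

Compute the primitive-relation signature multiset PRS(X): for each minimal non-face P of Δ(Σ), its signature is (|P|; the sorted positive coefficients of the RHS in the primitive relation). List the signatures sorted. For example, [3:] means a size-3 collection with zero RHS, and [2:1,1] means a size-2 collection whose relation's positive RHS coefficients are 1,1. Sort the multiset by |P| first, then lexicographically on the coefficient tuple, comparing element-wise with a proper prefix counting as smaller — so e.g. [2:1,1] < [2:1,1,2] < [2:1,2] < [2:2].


Minimal non-faces — 12 found among 8 rays, 12 max cones:

  P = {0,2}:  v_{0} + v_{2} = 0  so sig = [2:]
  P = {1,6}:  v_{1} + v_{6} = 0  so sig = [2:]
  P = {4,7}:  v_{4} + v_{7} = 0  so sig = [2:]
  P = {0,5}:  v_{0} + v_{5} = v_{1} + v_{7}  so sig = [2:1,1]
  P = {1,3}:  v_{1} + v_{3} = v_{0} + v_{7}  so sig = [2:1,1]
  P = {2,3}:  v_{2} + v_{3} = v_{6} + v_{7}  so sig = [2:1,1]
  P = {3,4}:  v_{3} + v_{4} = v_{0} + v_{6}  so sig = [2:1,1]
  P = {4,5}:  v_{4} + v_{5} = v_{1} + v_{2}  so sig = [2:1,1]
  P = {5,6}:  v_{5} + v_{6} = v_{2} + v_{7}  so sig = [2:1,1]
  P = {3,5}:  v_{3} + v_{5} = 2·v_{7}  so sig = [2:2]
  P = {0,6,7}:  v_{0} + v_{6} + v_{7} = v_{3}  so sig = [3:1]
  P = {1,2,7}:  v_{1} + v_{2} + v_{7} = v_{5}  so sig = [3:1]

Hence PRS(X_Σ) =
[[2:], [2:], [2:], [2:1,1], [2:1,1], [2:1,1], [2:1,1], [2:1,1], [2:1,1], [2:2], [3:1], [3:1]]


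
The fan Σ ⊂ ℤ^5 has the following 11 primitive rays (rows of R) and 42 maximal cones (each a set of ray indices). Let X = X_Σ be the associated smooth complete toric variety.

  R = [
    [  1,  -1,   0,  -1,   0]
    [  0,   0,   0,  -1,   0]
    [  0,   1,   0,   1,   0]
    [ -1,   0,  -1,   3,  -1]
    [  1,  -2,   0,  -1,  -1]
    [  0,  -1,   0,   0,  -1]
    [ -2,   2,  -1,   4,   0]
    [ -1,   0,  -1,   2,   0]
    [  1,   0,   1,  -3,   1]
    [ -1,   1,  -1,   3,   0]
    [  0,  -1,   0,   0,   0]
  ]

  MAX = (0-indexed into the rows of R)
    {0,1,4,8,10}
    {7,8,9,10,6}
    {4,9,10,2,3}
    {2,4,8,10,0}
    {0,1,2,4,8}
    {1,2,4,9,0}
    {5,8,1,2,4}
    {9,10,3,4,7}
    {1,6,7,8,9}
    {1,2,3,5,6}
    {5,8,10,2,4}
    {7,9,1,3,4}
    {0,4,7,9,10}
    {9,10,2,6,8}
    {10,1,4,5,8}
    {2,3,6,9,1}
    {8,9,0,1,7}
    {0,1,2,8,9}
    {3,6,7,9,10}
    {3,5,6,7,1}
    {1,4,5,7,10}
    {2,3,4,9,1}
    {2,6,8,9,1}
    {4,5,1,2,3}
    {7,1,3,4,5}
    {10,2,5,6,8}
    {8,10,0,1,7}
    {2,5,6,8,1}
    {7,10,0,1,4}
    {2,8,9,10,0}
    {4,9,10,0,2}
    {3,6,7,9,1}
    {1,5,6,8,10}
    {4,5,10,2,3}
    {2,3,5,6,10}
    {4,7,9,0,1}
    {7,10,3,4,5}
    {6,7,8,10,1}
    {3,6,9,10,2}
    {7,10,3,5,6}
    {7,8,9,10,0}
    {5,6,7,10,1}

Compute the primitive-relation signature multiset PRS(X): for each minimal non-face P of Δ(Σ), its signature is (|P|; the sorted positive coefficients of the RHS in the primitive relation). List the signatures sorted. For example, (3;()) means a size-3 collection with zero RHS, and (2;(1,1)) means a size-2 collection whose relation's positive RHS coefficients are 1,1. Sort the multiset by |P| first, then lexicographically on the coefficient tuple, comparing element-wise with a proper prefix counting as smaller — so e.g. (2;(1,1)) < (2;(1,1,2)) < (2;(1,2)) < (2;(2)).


13 minimal non-faces of Δ(Σ) (on 11 rays):

  P = {3,8}:  v_{3} + v_{8} = 0 ; sig = (2;())
  P = {0,5}:  v_{0} + v_{5} = v_{4} ; sig = (2;(1))
  P = {0,6}:  v_{0} + v_{6} = v_{9} ; sig = (2;(1))
  P = {2,7}:  v_{2} + v_{7} = v_{9} ; sig = (2;(1))
  P = {4,6}:  v_{4} + v_{6} = v_{3} ; sig = (2;(1))
  P = {5,9}:  v_{5} + v_{9} = v_{3} ; sig = (2;(1))
  P = {0,3}:  v_{0} + v_{3} = v_{4} + v_{9} ; sig = (2;(1,1))
  P = {1,2,10}:  v_{1} + v_{2} + v_{10} = 0 ; sig = (3;())
  P = {1,9,10}:  v_{1} + v_{9} + v_{10} = v_{7} ; sig = (3;(1))
  P = {4,8,9}:  v_{4} + v_{8} + v_{9} = v_{0} ; sig = (3;(1))
  P = {1,3,10}:  v_{1} + v_{3} + v_{10} = v_{5} + v_{7} ; sig = (3;(1,1))
  P = {5,7,8}:  v_{5} + v_{7} + v_{8} = v_{1} + v_{10} ; sig = (3;(1,1))
  P = {4,7,8}:  v_{4} + v_{7} + v_{8} = v_{0} + v_{1} + v_{10} ; sig = (3;(1,1,1))

Sorted signature multiset PRS(X):
    |P|=2: 7 collections, coeffs (), (1), (1), (1), (1), (1), (1,1)
    |P|=3: 6 collections, coeffs (), (1), (1), (1,1), (1,1), (1,1,1)


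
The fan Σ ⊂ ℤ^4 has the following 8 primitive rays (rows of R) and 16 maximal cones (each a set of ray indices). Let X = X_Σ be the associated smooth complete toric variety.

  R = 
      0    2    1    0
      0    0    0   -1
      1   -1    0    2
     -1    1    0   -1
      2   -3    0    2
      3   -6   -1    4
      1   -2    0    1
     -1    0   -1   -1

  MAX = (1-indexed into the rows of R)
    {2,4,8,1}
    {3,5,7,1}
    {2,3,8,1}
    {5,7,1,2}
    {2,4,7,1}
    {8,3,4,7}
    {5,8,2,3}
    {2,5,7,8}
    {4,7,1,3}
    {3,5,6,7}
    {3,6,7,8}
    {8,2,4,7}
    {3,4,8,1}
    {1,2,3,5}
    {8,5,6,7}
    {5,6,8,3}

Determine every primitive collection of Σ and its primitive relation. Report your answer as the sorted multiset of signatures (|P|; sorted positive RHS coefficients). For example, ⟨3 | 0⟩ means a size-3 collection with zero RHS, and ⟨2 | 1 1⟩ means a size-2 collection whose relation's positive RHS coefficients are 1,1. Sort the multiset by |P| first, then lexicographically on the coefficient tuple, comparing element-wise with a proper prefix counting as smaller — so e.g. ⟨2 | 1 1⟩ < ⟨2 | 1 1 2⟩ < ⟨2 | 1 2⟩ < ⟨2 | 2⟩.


9 collections generate NE(X_Σ); each relation:

  {4,5}:  v_{4} + v_{5} = v_{7}  →  sig = ⟨2 | 1⟩
  {1,6}:  v_{1} + v_{6} = v_{3} + v_{5}  →  sig = ⟨2 | 1 1⟩
  {4,6}:  v_{4} + v_{6} = v_{3} + 2·v_{7} + v_{8}  →  sig = ⟨2 | 1 1 2⟩
  {2,6}:  v_{2} + v_{6} = 2·v_{5} + v_{8}  →  sig = ⟨2 | 1 2⟩
  {1,7,8}:  v_{1} + v_{7} + v_{8} = 0  →  sig = ⟨3 | 0⟩
  {2,3,4}:  v_{2} + v_{3} + v_{4} = 0  →  sig = ⟨3 | 0⟩
  {2,3,7}:  v_{2} + v_{3} + v_{7} = v_{5}  →  sig = ⟨3 | 1⟩
  {1,5,8}:  v_{1} + v_{5} + v_{8} = v_{2} + v_{3}  →  sig = ⟨3 | 1 1⟩
  {3,5,7,8}:  v_{3} + v_{5} + v_{7} + v_{8} = v_{6}  →  sig = ⟨4 | 1⟩

Signatures (|P|; sorted positive RHS coefficients), sorted:
[⟨2 | 1⟩, ⟨2 | 1 1⟩, ⟨2 | 1 1 2⟩, ⟨2 | 1 2⟩, ⟨3 | 0⟩, ⟨3 | 0⟩, ⟨3 | 1⟩, ⟨3 | 1 1⟩, ⟨4 | 1⟩]


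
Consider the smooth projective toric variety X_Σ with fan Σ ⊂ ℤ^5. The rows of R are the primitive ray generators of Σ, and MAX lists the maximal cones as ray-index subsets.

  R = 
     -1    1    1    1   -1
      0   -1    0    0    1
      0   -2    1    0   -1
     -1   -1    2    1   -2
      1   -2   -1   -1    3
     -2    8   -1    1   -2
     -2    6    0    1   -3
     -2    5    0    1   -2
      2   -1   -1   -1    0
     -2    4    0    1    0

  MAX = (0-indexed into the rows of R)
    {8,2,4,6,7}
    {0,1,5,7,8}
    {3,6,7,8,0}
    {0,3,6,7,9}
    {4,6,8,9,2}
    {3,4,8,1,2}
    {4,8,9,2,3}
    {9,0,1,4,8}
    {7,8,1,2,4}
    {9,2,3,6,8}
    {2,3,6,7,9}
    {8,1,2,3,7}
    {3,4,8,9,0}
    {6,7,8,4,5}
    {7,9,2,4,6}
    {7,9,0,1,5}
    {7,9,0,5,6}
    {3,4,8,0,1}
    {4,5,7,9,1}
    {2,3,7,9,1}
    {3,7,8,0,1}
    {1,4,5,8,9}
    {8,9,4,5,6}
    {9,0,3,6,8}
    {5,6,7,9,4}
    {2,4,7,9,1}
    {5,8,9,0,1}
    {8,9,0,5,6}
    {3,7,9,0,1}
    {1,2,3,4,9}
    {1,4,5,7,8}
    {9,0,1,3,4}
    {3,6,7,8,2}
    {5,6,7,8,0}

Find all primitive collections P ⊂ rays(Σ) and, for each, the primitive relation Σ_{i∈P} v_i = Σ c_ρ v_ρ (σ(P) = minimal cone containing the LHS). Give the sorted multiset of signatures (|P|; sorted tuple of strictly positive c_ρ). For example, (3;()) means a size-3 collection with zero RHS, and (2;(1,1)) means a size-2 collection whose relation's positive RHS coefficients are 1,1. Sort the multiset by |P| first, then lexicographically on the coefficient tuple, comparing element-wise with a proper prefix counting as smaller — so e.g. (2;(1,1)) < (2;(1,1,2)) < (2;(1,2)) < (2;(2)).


Σ has 12 primitive collections:

  • {0,2}:  v_{0} + v_{2} = v_{3} — sig = (2;(1))
  • {1,6}:  v_{1} + v_{6} = v_{7} — sig = (2;(1))
  • {2,5}:  v_{2} + v_{5} = v_{6} — sig = (2;(1))
  • {3,5}:  v_{3} + v_{5} = v_{0} + v_{6} — sig = (2;(1,1))
  • {0,4,7}:  v_{0} + v_{4} + v_{7} = v_{9} — sig = (3;(1))
  • {7,8,9}:  v_{7} + v_{8} + v_{9} = v_{5} — sig = (3;(1))
  • {3,4,7}:  v_{3} + v_{4} + v_{7} = v_{2} + v_{9} — sig = (3;(1,1))
  • {0,4,6}:  v_{0} + v_{4} + v_{6} = v_{2} + v_{8} + 2·v_{9} — sig = (3;(1,1,2))
  • {0,4,5}:  v_{0} + v_{4} + v_{5} = v_{8} + 2·v_{9} — sig = (3;(1,2))
  • {3,4,6}:  v_{3} + v_{4} + v_{6} = 2·v_{2} + v_{8} + 2·v_{9} — sig = (3;(1,2,2))
  • {1,2,8,9}:  v_{1} + v_{2} + v_{8} + v_{9} = 0 — sig = (4;())
  • {1,3,8,9}:  v_{1} + v_{3} + v_{8} + v_{9} = v_{0} — sig = (4;(1))

Sorted signature multiset PRS(X):
[(2;(1)), (2;(1)), (2;(1)), (2;(1,1)), (3;(1)), (3;(1)), (3;(1,1)), (3;(1,1,2)), (3;(1,2)), (3;(1,2,2)), (4;()), (4;(1))]


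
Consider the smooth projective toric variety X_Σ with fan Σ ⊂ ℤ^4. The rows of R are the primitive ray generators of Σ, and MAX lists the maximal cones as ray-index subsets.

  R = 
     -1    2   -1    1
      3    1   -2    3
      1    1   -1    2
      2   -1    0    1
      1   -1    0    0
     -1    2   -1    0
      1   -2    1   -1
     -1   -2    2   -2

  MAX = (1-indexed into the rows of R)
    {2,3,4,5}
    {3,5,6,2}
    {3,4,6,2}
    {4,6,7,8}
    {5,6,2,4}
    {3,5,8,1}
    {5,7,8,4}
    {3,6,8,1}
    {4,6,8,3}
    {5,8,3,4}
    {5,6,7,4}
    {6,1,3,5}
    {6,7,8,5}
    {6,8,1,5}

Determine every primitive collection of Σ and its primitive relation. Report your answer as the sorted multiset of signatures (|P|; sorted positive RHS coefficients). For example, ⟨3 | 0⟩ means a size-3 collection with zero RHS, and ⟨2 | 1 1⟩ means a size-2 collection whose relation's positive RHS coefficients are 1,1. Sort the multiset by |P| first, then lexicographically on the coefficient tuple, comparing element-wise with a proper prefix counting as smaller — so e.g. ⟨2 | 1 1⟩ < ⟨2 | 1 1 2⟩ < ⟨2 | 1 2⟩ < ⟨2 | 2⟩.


|primitive collections| = 9. Relations:

  P={1,7}:  v_{1} + v_{7} = 0 ; sig = ⟨2 | 0⟩
  P={1,4}:  v_{1} + v_{4} = v_{3} ; sig = ⟨2 | 1⟩
  P={2,8}:  v_{2} + v_{8} = v_{4} ; sig = ⟨2 | 1⟩
  P={3,7}:  v_{3} + v_{7} = v_{4} ; sig = ⟨2 | 1⟩
  P={1,2}:  v_{1} + v_{2} = 2·v_{3} + v_{5} + v_{6} ; sig = ⟨2 | 1 1 2⟩
  P={2,7}:  v_{2} + v_{7} = 2·v_{4} + v_{5} + v_{6} ; sig = ⟨2 | 1 1 2⟩
  P={3,5,6,8}:  v_{3} + v_{5} + v_{6} + v_{8} = 0 ; sig = ⟨4 | 0⟩
  P={3,4,5,6}:  v_{3} + v_{4} + v_{5} + v_{6} = v_{2} ; sig = ⟨4 | 1⟩
  P={4,5,6,8}:  v_{4} + v_{5} + v_{6} + v_{8} = v_{7} ; sig = ⟨4 | 1⟩

Signatures (|P|; sorted positive RHS coefficients), sorted:
[⟨2 | 0⟩, ⟨2 | 1⟩, ⟨2 | 1⟩, ⟨2 | 1⟩, ⟨2 | 1 1 2⟩, ⟨2 | 1 1 2⟩, ⟨4 | 0⟩, ⟨4 | 1⟩, ⟨4 | 1⟩]


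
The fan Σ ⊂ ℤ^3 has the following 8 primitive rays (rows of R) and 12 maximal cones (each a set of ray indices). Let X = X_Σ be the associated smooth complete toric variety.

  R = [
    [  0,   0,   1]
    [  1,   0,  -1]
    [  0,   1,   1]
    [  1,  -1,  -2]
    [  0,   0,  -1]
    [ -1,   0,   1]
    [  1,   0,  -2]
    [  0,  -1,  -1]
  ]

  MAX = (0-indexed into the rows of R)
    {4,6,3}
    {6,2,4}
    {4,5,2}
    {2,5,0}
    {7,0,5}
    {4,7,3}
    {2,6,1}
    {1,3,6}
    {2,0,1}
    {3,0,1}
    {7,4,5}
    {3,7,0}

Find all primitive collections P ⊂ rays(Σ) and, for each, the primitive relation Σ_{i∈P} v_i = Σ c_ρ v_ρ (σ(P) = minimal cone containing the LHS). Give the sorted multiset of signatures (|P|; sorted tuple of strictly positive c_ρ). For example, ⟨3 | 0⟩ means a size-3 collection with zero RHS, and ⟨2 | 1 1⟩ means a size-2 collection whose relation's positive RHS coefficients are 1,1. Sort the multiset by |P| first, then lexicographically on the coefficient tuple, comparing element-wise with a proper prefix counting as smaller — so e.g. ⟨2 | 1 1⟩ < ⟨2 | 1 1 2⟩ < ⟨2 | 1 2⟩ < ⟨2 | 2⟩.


Σ has 10 primitive collections:

  P = {0,4}:  v_{0} + v_{4} = 0  →  sig = ⟨2 | 0⟩
  P = {1,5}:  v_{1} + v_{5} = 0  →  sig = ⟨2 | 0⟩
  P = {2,7}:  v_{2} + v_{7} = 0  →  sig = ⟨2 | 0⟩
  P = {0,6}:  v_{0} + v_{6} = v_{1}  →  sig = ⟨2 | 1⟩
  P = {1,4}:  v_{1} + v_{4} = v_{6}  →  sig = ⟨2 | 1⟩
  P = {1,7}:  v_{1} + v_{7} = v_{3}  →  sig = ⟨2 | 1⟩
  P = {2,3}:  v_{2} + v_{3} = v_{1}  →  sig = ⟨2 | 1⟩
  P = {3,5}:  v_{3} + v_{5} = v_{7}  →  sig = ⟨2 | 1⟩
  P = {5,6}:  v_{5} + v_{6} = v_{4}  →  sig = ⟨2 | 1⟩
  P = {6,7}:  v_{6} + v_{7} = v_{3} + v_{4}  →  sig = ⟨2 | 1 1⟩

Hence PRS(X_Σ) =
    ⟨2 | 0⟩
    ⟨2 | 0⟩
    ⟨2 | 0⟩
    ⟨2 | 1⟩
    ⟨2 | 1⟩
    ⟨2 | 1⟩
    ⟨2 | 1⟩
    ⟨2 | 1⟩
    ⟨2 | 1⟩
    ⟨2 | 1 1⟩


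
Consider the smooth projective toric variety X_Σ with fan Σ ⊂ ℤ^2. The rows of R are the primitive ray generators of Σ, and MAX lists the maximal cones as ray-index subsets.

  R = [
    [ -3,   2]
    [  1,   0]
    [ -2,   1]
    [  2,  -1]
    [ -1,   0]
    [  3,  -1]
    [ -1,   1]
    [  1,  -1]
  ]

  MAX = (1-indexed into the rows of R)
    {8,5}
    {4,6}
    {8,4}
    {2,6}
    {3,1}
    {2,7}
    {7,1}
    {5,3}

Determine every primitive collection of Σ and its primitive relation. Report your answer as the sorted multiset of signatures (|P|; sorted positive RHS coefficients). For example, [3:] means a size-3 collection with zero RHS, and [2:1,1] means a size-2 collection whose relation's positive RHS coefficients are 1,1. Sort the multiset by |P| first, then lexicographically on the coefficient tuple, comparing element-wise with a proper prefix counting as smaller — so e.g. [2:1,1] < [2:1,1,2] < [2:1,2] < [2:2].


20 minimal non-faces of Δ(Σ) (on 8 rays):

  P={2,5}:  v_{2} + v_{5} = 0  ⇒ sig = [2:]
  P={3,4}:  v_{3} + v_{4} = 0  ⇒ sig = [2:]
  P={7,8}:  v_{7} + v_{8} = 0  ⇒ sig = [2:]
  P={1,4}:  v_{1} + v_{4} = v_{7}  ⇒ sig = [2:1]
  P={1,8}:  v_{1} + v_{8} = v_{3}  ⇒ sig = [2:1]
  P={2,3}:  v_{2} + v_{3} = v_{7}  ⇒ sig = [2:1]
  P={2,4}:  v_{2} + v_{4} = v_{6}  ⇒ sig = [2:1]
  P={2,8}:  v_{2} + v_{8} = v_{4}  ⇒ sig = [2:1]
  P={3,6}:  v_{3} + v_{6} = v_{2}  ⇒ sig = [2:1]
  P={3,7}:  v_{3} + v_{7} = v_{1}  ⇒ sig = [2:1]
  P={3,8}:  v_{3} + v_{8} = v_{5}  ⇒ sig = [2:1]
  P={4,5}:  v_{4} + v_{5} = v_{8}  ⇒ sig = [2:1]
  P={4,7}:  v_{4} + v_{7} = v_{2}  ⇒ sig = [2:1]
  P={5,6}:  v_{5} + v_{6} = v_{4}  ⇒ sig = [2:1]
  P={5,7}:  v_{5} + v_{7} = v_{3}  ⇒ sig = [2:1]
  P={1,6}:  v_{1} + v_{6} = v_{2} + v_{7}  ⇒ sig = [2:1,1]
  P={1,2}:  v_{1} + v_{2} = 2·v_{7}  ⇒ sig = [2:2]
  P={1,5}:  v_{1} + v_{5} = 2·v_{3}  ⇒ sig = [2:2]
  P={6,7}:  v_{6} + v_{7} = 2·v_{2}  ⇒ sig = [2:2]
  P={6,8}:  v_{6} + v_{8} = 2·v_{4}  ⇒ sig = [2:2]

Signatures (|P|; sorted positive RHS coefficients), sorted:
    [2:]
    [2:]
    [2:]
    [2:1]
    [2:1]
    [2:1]
    [2:1]
    [2:1]
    [2:1]
    [2:1]
    [2:1]
    [2:1]
    [2:1]
    [2:1]
    [2:1]
    [2:1,1]
    [2:2]
    [2:2]
    [2:2]
    [2:2]


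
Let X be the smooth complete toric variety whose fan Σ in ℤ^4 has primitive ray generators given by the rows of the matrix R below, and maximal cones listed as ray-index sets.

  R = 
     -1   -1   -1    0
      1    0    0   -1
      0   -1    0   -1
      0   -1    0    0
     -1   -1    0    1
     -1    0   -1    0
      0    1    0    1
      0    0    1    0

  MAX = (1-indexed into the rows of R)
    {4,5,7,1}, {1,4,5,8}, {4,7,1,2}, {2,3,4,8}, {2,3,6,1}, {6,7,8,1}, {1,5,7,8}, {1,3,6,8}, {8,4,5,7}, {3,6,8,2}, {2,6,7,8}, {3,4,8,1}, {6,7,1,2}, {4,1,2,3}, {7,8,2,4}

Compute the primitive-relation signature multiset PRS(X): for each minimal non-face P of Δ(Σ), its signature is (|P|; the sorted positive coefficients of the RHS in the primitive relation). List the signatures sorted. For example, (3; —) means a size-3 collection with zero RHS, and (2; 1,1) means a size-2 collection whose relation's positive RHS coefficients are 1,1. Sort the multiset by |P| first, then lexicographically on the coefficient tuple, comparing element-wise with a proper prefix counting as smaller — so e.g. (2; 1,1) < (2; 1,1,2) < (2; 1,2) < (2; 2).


7 collections generate NE(X_Σ); each relation:

  {3,7}:  v_{3} + v_{7} = 0  ⇒ sig = (2; —)
  {2,5}:  v_{2} + v_{5} = v_{4}  ⇒ sig = (2; 1)
  {4,6}:  v_{4} + v_{6} = v_{1}  ⇒ sig = (2; 1)
  {3,5}:  v_{3} + v_{5} = v_{1} + v_{4} + v_{8}  ⇒ sig = (2; 1,1,1)
  {5,6}:  v_{5} + v_{6} = 2·v_{1} + v_{7} + v_{8}  ⇒ sig = (2; 1,1,2)
  {1,2,8}:  v_{1} + v_{2} + v_{8} = v_{3}  ⇒ sig = (3; 1)
  {1,4,7,8}:  v_{1} + v_{4} + v_{7} + v_{8} = v_{5}  ⇒ sig = (4; 1)

Sorted signature multiset PRS(X):
{ (2; —),  (2; 1) ×2,  (2; 1,1,1),  (2; 1,1,2),  (3; 1),  (4; 1) }
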